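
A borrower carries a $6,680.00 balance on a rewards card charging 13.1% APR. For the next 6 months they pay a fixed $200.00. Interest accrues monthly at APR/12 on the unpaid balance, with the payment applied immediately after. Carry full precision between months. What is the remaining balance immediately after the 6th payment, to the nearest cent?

Monthly rate r = 13.1%/12 = 1.09167% = 0.0109167.
Each month: B ← B·(1+r) − $200.00.
Month 1: interest $72.92; balance after payment $6,552.92.
Month 2: interest $71.54; balance after payment $6,424.46.
Month 3: interest $70.13; balance after payment $6,294.59.
Month 4: interest $68.72; balance after payment $6,163.31.
Month 5: interest $67.28; balance after payment $6,030.59.
Month 6: interest $65.83; balance after payment $5,896.43.

$5,896.43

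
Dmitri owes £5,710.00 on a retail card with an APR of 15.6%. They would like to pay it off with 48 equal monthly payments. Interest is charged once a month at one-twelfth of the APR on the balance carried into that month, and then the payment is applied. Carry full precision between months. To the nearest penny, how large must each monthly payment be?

Monthly rate r = 15.6%/12 = 1.3% = 0.013.
Level-payment amortization: P = B₀·r / (1 − (1+r)^(−n)) = 5710.00·0.013 / (1 − 1.013^(−48)).
Denominator 1 − (1+r)^(−48) = 0.462044165.
P = 74.23 / 0.462044165 ≈ 160.66.

£160.66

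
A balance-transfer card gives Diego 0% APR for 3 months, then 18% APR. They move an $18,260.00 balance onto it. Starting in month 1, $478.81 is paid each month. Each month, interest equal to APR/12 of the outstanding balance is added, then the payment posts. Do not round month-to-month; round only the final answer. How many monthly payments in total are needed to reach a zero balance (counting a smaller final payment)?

Promo months 1–3 at r₀ = 0%/12 = 0; months 4+ at r₁ = 18%/12 = 0.015.
After month 3 (no interest yet): B = $18,260.00 − 3·$478.81 = $16,823.57.
Then at r₁ with $478.81/mo: n₂ = −ln(1 − r₁·B/P)/ln(1+r₁) ≈ 50.29 → 51 more payments.

54 payments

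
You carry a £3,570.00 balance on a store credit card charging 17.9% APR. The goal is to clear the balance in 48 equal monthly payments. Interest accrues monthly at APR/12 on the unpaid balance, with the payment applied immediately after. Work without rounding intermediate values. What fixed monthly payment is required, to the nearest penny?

Monthly rate r = 17.9%/12 = 1.49167% = 0.0149167.
Level-payment amortization: P = B₀·r / (1 − (1+r)^(−n)) = 3570.00·0.0149167 / (1 − 1.01492^(−48)).
Denominator 1 − (1+r)^(−48) = 0.508705901.
P = 53.2525 / 0.508705901 ≈ 104.68.

£104.68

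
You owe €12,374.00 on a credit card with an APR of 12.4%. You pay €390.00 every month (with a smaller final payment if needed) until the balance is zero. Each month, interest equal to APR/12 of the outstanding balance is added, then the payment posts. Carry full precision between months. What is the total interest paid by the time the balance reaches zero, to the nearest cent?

€2,698.13

Monthly rate r = 12.4%/12 = 1.03333% = 0.0103333.
Payoff takes n = ⌈−ln(1 − rB₀/P)/ln(1+r)⌉ = ⌈38.645⌉ = 39 payments; the last is €252.13.
Total paid = 38·€390.00 + €252.13 = €15,072.13.
Total interest = total paid − principal = €15,072.13 − €12,374.00 = €2,698.13.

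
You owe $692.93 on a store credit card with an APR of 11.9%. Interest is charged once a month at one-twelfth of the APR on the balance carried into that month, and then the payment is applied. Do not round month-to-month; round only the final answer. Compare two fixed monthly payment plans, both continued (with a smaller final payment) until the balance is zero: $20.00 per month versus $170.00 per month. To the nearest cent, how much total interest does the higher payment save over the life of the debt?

Monthly rate r = 11.9%/12 = 0.991667% = 0.00991667.
At $20.00/mo: n = ⌈−ln(1 − rB₀/P)/ln(1+r)⌉ = 43 payments (last $13.20); total interest = total paid − $692.93 = $160.27.
At $170.00/mo: 5 payments (last $30.95); total interest $18.02.
Interest saved = $160.27 − $18.02 = $142.25.

$142.25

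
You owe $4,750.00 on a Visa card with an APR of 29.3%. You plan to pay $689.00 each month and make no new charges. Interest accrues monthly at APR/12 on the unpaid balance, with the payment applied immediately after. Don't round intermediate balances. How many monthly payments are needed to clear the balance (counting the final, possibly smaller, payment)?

Monthly rate r = 29.3%/12 = 2.44167% = 0.0244167.
Recurrence: B ← B·(1+r) − $689.00.
Month 1: interest $115.98; balance after payment $4,176.98.
Month 2: interest $101.99; balance after payment $3,589.97.
Closed form: n = −ln(1 − rB₀/P)/ln(1+r) = −ln(0.83167)/ln(1.02442) ≈ 7.641, so the balance reaches zero during payment 8.

8 months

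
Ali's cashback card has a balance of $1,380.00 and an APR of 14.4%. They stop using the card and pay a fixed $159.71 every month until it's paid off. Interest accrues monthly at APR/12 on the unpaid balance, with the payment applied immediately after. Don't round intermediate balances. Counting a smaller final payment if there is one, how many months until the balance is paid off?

Monthly rate r = 14.4%/12 = 1.2% = 0.012.
Recurrence: B ← B·(1+r) − $159.71.
Month 1: interest $16.56; balance after payment $1,236.85.
Month 2: interest $14.84; balance after payment $1,091.98.
Closed form: n = −ln(1 − rB₀/P)/ln(1+r) = −ln(0.89631)/ln(1.012) ≈ 9.177, so the balance reaches zero during payment 10.

10 months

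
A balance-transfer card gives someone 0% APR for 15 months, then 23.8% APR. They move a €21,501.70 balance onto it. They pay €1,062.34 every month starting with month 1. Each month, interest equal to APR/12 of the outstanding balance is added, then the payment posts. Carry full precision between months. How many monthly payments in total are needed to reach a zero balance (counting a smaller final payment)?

21 months

Promo months 1–15 at r₀ = 0%/12 = 0; months 16+ at r₁ = 23.8%/12 = 0.0198333.
After month 15 (no interest yet): B = €21,501.70 − 15·€1,062.34 = €5,566.60.
Then at r₁ with €1,062.34/mo: n₂ = −ln(1 − r₁·B/P)/ln(1+r₁) ≈ 5.59 → 6 more payments.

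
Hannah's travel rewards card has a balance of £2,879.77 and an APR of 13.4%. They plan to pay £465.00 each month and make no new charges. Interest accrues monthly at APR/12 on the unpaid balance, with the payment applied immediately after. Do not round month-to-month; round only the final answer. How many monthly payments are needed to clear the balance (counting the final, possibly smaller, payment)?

Monthly rate r = 13.4%/12 = 1.11667% = 0.0111667.
Recurrence: B ← B·(1+r) − £465.00.
Month 1: interest £32.16; balance after payment £2,446.93.
Month 2: interest £27.32; balance after payment £2,009.25.
Closed form: n = −ln(1 − rB₀/P)/ln(1+r) = −ln(0.93084)/ln(1.01117) ≈ 6.453, so the balance reaches zero during payment 7.

7 payments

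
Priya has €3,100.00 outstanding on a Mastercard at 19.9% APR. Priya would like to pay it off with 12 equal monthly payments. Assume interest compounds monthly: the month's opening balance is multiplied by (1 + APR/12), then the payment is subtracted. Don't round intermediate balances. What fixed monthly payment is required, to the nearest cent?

Monthly rate r = 19.9%/12 = 1.65833% = 0.0165833.
Level-payment amortization: P = B₀·r / (1 − (1+r)^(−n)) = 3100.00·0.0165833 / (1 − 1.01658^(−12)).
Denominator 1 − (1+r)^(−12) = 0.17911149.
P = 51.4083 / 0.17911149 ≈ 287.02.

€287.02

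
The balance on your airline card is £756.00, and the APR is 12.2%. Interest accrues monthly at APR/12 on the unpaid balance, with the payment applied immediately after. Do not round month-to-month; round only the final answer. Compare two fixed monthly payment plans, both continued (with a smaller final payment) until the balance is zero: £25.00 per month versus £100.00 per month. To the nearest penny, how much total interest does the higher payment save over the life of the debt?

Monthly rate r = 12.2%/12 = 1.01667% = 0.0101667.
At £25.00/mo: n = ⌈−ln(1 − rB₀/P)/ln(1+r)⌉ = 37 payments (last £7.96); total interest = total paid − £756.00 = £151.96.
At £100.00/mo: 8 payments (last £90.67); total interest £34.67.
Interest saved = £151.96 − £34.67 = £117.29.

£117.29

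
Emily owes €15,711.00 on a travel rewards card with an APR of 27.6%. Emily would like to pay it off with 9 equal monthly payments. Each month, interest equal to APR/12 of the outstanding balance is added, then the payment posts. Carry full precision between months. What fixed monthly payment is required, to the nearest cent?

€1,952.50

Monthly rate r = 27.6%/12 = 2.3% = 0.023.
Level-payment amortization: P = B₀·r / (1 − (1+r)^(−n)) = 15711.00·0.023 / (1 − 1.023^(−9)).
Denominator 1 − (1+r)^(−9) = 0.185071894.
P = 361.353 / 0.185071894 ≈ 1952.50.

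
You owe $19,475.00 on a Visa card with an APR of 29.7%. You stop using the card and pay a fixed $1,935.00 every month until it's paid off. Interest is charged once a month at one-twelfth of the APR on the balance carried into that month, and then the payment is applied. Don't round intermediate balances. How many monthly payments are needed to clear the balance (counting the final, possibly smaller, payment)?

Monthly rate r = 29.7%/12 = 2.475% = 0.02475.
Recurrence: B ← B·(1+r) − $1,935.00.
Month 1: interest $482.01; balance after payment $18,022.01.
Month 2: interest $446.04; balance after payment $16,533.05.
Closed form: n = −ln(1 − rB₀/P)/ln(1+r) = −ln(0.7509)/ln(1.02475) ≈ 11.718, so the balance reaches zero during payment 12.

12 months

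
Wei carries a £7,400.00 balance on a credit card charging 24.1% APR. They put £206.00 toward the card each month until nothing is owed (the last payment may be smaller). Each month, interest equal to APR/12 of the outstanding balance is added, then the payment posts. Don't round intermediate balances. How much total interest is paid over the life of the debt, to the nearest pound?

£5,842

Monthly rate r = 24.1%/12 = 2.00833% = 0.0200833.
Payoff takes n = ⌈−ln(1 − rB₀/P)/ln(1+r)⌉ = ⌈64.278⌉ = 65 payments; the last is £57.66.
Total paid = 64·£206.00 + £57.66 = £13,241.66.
Total interest = total paid − principal = £13,241.66 − £7,400.00 = £5,841.66.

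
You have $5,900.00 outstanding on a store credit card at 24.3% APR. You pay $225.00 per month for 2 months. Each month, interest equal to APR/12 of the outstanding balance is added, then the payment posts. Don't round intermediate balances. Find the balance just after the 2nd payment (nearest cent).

$5,686.81

Monthly rate r = 24.3%/12 = 2.025% = 0.02025.
Each month: B ← B·(1+r) − $225.00.
Month 1: interest $119.48; balance after payment $5,794.48.
Month 2: interest $117.34; balance after payment $5,686.81.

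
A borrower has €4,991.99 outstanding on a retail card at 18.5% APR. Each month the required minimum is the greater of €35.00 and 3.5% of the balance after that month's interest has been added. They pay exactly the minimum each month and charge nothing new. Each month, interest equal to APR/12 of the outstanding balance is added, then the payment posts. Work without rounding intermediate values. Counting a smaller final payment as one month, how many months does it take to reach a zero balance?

118 months

Monthly rate r = 18.5%/12 = 1.54167% = 0.0154167.
While 3.5% of the post-interest balance exceeds €35.00, each month B ← (B·(1+r))·(1 − 0.035), i.e. B shrinks by the factor (1+r)·0.965 = 0.97988.
This holds for months 1–80. Entering month 81 the balance is €981.75; 3.5% of the post-interest balance is now below €35.00, so the flat €35.00 minimum applies from here.
From month 81 a fixed €35.00 at rate r clears €981.75 in 38 more payments. Total: 80 + 38 = 118 months.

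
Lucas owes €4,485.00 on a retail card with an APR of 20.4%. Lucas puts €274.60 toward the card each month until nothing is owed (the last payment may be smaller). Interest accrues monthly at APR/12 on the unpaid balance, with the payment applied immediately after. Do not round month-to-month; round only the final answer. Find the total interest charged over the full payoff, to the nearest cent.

Monthly rate r = 20.4%/12 = 1.7% = 0.017.
Payoff takes n = ⌈−ln(1 − rB₀/P)/ln(1+r)⌉ = ⌈19.295⌉ = 20 payments; the last is €81.47.
Total paid = 19·€274.60 + €81.47 = €5,298.87.
Total interest = total paid − principal = €5,298.87 − €4,485.00 = €813.87.

€813.87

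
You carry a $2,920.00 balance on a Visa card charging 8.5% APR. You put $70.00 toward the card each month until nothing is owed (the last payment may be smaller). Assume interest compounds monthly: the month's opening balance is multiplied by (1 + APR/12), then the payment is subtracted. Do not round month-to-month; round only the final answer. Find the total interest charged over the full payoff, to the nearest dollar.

Monthly rate r = 8.5%/12 = 0.708333% = 0.00708333.
Payoff takes n = ⌈−ln(1 − rB₀/P)/ln(1+r)⌉ = ⌈49.620⌉ = 50 payments; the last is $43.43.
Total paid = 49·$70.00 + $43.43 = $3,473.43.
Total interest = total paid − principal = $3,473.43 − $2,920.00 = $553.43.

$553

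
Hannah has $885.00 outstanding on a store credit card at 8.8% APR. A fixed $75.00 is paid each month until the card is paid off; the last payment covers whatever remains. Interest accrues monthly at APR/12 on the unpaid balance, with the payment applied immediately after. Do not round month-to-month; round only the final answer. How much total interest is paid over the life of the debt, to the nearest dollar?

Monthly rate r = 8.8%/12 = 0.733333% = 0.00733333.
Payoff takes n = ⌈−ln(1 − rB₀/P)/ln(1+r)⌉ = ⌈12.387⌉ = 13 payments; the last is $29.11.
Total paid = 12·$75.00 + $29.11 = $929.11.
Total interest = total paid − principal = $929.11 − $885.00 = $44.11.

$44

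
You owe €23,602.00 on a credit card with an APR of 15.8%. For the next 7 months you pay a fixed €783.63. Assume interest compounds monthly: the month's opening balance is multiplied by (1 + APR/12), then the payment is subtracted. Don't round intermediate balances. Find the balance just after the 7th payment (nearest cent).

€20,158.25

Monthly rate r = 15.8%/12 = 1.31667% = 0.0131667.
Each month: B ← B·(1+r) − €783.63.
Month 1: interest €310.76; balance after payment €23,129.13.
Month 2: interest €304.53; balance after payment €22,650.03.
Month 3: interest €298.23; balance after payment €22,164.63.
Month 4: interest €291.83; balance after payment €21,672.83.
Month 5: interest €285.36; balance after payment €21,174.56.
Month 6: interest €278.80; balance after payment €20,669.73.
Month 7: interest €272.15; balance after payment €20,158.25.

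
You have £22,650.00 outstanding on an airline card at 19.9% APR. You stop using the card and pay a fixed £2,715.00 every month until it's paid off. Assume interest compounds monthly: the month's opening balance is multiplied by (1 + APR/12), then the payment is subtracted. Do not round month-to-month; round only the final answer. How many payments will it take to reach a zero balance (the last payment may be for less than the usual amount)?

Monthly rate r = 19.9%/12 = 1.65833% = 0.0165833.
Recurrence: B ← B·(1+r) − £2,715.00.
Month 1: interest £375.61; balance after payment £20,310.61.
Month 2: interest £336.82; balance after payment £17,932.43.
Closed form: n = −ln(1 − rB₀/P)/ln(1+r) = −ln(0.86165)/ln(1.01658) ≈ 9.053, so the balance reaches zero during payment 10.

10 months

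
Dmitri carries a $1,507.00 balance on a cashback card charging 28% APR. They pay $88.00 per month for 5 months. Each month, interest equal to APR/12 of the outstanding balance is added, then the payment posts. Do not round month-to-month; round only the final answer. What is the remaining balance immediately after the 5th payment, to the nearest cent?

$1,230.20

Monthly rate r = 28%/12 = 2.33333% = 0.0233333.
Each month: B ← B·(1+r) − $88.00.
Month 1: interest $35.16; balance after payment $1,454.16.
Month 2: interest $33.93; balance after payment $1,400.09.
Month 3: interest $32.67; balance after payment $1,344.76.
Month 4: interest $31.38; balance after payment $1,288.14.
Month 5: interest $30.06; balance after payment $1,230.20.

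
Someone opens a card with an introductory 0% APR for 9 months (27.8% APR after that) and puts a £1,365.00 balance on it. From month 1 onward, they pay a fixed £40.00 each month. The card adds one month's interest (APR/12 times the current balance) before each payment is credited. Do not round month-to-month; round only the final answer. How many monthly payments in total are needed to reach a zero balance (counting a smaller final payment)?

48 payments

Promo months 1–9 at r₀ = 0%/12 = 0; months 10+ at r₁ = 27.8%/12 = 0.0231667.
After month 9 (no interest yet): B = £1,365.00 − 9·£40.00 = £1,005.00.
Then at r₁ with £40.00/mo: n₂ = −ln(1 − r₁·B/P)/ln(1+r₁) ≈ 38.09 → 39 more payments.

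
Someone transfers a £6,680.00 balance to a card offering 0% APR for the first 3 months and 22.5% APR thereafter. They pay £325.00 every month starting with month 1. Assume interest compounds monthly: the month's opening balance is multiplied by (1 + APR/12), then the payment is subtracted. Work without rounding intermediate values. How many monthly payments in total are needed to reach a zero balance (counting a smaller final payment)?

25 months

Promo months 1–3 at r₀ = 0%/12 = 0; months 4+ at r₁ = 22.5%/12 = 0.01875.
After month 3 (no interest yet): B = £6,680.00 − 3·£325.00 = £5,705.00.
Then at r₁ with £325.00/mo: n₂ = −ln(1 − r₁·B/P)/ln(1+r₁) ≈ 21.49 → 22 more payments.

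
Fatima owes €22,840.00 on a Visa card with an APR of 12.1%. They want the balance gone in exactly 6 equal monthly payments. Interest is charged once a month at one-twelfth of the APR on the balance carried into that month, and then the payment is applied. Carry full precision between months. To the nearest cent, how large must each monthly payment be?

Monthly rate r = 12.1%/12 = 1.00833% = 0.0100833.
Level-payment amortization: P = B₀·r / (1 − (1+r)^(−n)) = 22840.00·0.0100833 / (1 − 1.01008^(−6)).
Denominator 1 − (1+r)^(−6) = 0.0584209891.
P = 230.303 / 0.0584209891 ≈ 3942.13.

€3,942.13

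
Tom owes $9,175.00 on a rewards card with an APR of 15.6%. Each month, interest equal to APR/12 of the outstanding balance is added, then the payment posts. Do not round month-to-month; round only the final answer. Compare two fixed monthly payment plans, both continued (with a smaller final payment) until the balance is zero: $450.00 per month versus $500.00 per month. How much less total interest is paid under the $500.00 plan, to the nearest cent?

$179.46

Monthly rate r = 15.6%/12 = 1.3% = 0.013.
At $450.00/mo: n = ⌈−ln(1 − rB₀/P)/ln(1+r)⌉ = 24 payments (last $379.69); total interest = total paid − $9,175.00 = $1,554.69.
At $500.00/mo: 22 payments (last $50.23); total interest $1,375.23.
Interest saved = $1,554.69 − $1,375.23 = $179.46.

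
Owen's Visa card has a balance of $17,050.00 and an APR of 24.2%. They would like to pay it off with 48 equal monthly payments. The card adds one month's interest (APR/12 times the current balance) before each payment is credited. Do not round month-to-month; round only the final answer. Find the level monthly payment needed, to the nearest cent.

Monthly rate r = 24.2%/12 = 2.01667% = 0.0201667.
Level-payment amortization: P = B₀·r / (1 − (1+r)^(−n)) = 17050.00·0.0201667 / (1 − 1.02017^(−48)).
Denominator 1 − (1+r)^(−48) = 0.616481955.
P = 343.842 / 0.616481955 ≈ 557.75.

$557.75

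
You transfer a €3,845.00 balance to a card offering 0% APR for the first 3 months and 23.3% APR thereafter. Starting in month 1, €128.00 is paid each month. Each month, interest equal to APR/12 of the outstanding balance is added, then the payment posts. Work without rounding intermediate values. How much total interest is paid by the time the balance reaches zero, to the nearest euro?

€1,494

Promo months 1–3 at r₀ = 0%/12 = 0; months 4+ at r₁ = 23.3%/12 = 0.0194167.
After month 3 (no interest yet): B = €3,845.00 − 3·€128.00 = €3,461.00.
Then at r₁ with €128.00/mo: n₂ = −ln(1 − r₁·B/P)/ln(1+r₁) ≈ 38.71 → 39 more payments.
Total paid = 41·€128.00 + €91.42 = €5,339.42; interest = €5,339.42 − €3,845.00 = €1,494.42.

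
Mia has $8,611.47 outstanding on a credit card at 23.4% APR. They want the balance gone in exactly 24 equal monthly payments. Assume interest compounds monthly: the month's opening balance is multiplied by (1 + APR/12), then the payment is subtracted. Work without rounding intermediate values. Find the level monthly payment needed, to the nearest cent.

$452.72

Monthly rate r = 23.4%/12 = 1.95% = 0.0195.
Level-payment amortization: P = B₀·r / (1 − (1+r)^(−n)) = 8611.47·0.0195 / (1 − 1.0195^(−24)).
Denominator 1 − (1+r)^(−24) = 0.370919132.
P = 167.924 / 0.370919132 ≈ 452.72.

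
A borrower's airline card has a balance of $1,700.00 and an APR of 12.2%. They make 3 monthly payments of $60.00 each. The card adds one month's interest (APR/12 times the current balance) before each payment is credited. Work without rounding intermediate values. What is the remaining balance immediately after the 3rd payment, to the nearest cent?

$1,570.54

Monthly rate r = 12.2%/12 = 1.01667% = 0.0101667.
Each month: B ← B·(1+r) − $60.00.
Month 1: interest $17.28; balance after payment $1,657.28.
Month 2: interest $16.85; balance after payment $1,614.13.
Month 3: interest $16.41; balance after payment $1,570.54.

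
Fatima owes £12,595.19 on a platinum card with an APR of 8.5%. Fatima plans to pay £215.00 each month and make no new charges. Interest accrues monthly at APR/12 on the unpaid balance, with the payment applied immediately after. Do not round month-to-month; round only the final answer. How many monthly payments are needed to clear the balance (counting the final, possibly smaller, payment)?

Monthly rate r = 8.5%/12 = 0.708333% = 0.00708333.
Recurrence: B ← B·(1+r) − £215.00.
Month 1: interest £89.22; balance after payment £12,469.41.
Month 2: interest £88.32; balance after payment £12,342.73.
Closed form: n = −ln(1 − rB₀/P)/ln(1+r) = −ln(0.58504)/ln(1.00708) ≈ 75.948, so the balance reaches zero during payment 76.

76 months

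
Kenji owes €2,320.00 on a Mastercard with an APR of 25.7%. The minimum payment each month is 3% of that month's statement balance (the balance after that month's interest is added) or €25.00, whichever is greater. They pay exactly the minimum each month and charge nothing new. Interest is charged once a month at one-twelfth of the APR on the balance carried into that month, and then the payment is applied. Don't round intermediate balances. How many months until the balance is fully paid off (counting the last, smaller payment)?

Monthly rate r = 25.7%/12 = 2.14167% = 0.0214167.
While 3% of the post-interest balance exceeds €25.00, each month B ← (B·(1+r))·(1 − 0.03), i.e. B shrinks by the factor (1+r)·0.97 = 0.99077.
This holds for months 1–113. Entering month 114 the balance is €814.00; 3% of the post-interest balance is now below €25.00, so the flat €25.00 minimum applies from here.
From month 114 a fixed €25.00 at rate r clears €814.00 in 57 more payments. Total: 113 + 57 = 170 months.

170 months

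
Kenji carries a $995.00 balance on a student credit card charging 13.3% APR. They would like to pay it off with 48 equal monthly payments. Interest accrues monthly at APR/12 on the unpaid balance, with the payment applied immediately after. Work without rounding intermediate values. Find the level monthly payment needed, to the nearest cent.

$26.84

Monthly rate r = 13.3%/12 = 1.10833% = 0.0110833.
Level-payment amortization: P = B₀·r / (1 − (1+r)^(−n)) = 995.00·0.0110833 / (1 − 1.01108^(−48)).
Denominator 1 − (1+r)^(−48) = 0.410849398.
P = 11.0279 / 0.410849398 ≈ 26.84.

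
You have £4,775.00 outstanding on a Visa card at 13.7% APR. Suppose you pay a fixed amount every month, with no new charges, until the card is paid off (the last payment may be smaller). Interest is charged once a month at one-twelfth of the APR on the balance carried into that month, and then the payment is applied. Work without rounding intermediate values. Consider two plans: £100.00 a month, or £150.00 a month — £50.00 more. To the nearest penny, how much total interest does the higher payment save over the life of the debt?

£971.50

Monthly rate r = 13.7%/12 = 1.14167% = 0.0114167.
At £100.00/mo: n = ⌈−ln(1 − rB₀/P)/ln(1+r)⌉ = 70 payments (last £39.70); total interest = total paid − £4,775.00 = £2,164.70.
At £150.00/mo: 40 payments (last £118.20); total interest £1,193.20.
Interest saved = £2,164.70 − £1,193.20 = £971.50.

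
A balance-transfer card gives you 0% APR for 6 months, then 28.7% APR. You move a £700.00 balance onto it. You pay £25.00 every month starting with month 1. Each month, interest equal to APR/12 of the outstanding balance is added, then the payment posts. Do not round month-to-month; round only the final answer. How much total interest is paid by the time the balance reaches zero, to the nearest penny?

£240.10

Promo months 1–6 at r₀ = 0%/12 = 0; months 7+ at r₁ = 28.7%/12 = 0.0239167.
After month 6 (no interest yet): B = £700.00 − 6·£25.00 = £550.00.
Then at r₁ with £25.00/mo: n₂ = −ln(1 − r₁·B/P)/ln(1+r₁) ≈ 31.60 → 32 more payments.
Total paid = 37·£25.00 + £15.10 = £940.10; interest = £940.10 − £700.00 = £240.10.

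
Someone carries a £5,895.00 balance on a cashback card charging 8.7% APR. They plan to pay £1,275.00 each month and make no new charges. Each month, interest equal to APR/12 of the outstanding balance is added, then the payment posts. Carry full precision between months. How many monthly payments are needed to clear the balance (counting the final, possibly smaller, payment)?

5 months

Monthly rate r = 8.7%/12 = 0.725% = 0.00725.
Recurrence: B ← B·(1+r) − £1,275.00.
Month 1: interest £42.74; balance after payment £4,662.74.
Month 2: interest £33.80; balance after payment £3,421.54.
Month 3: interest £24.81; balance after payment £2,171.35.
Month 4: interest £15.74; balance after payment £912.09.
Month 5: interest £6.61; balance after payment £0.00.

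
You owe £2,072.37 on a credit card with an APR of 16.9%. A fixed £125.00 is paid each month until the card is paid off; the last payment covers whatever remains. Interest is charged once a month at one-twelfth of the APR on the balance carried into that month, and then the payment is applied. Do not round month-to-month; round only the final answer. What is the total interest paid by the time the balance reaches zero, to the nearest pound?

£304

Monthly rate r = 16.9%/12 = 1.40833% = 0.0140833.
Payoff takes n = ⌈−ln(1 − rB₀/P)/ln(1+r)⌉ = ⌈19.013⌉ = 20 payments; the last is £1.68.
Total paid = 19·£125.00 + £1.68 = £2,376.68.
Total interest = total paid − principal = £2,376.68 − £2,072.37 = £304.31.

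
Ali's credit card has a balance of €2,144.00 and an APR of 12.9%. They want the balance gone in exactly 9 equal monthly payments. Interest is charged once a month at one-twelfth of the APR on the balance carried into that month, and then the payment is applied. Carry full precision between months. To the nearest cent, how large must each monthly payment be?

€251.21

Monthly rate r = 12.9%/12 = 1.075% = 0.01075.
Level-payment amortization: P = B₀·r / (1 − (1+r)^(−n)) = 2144.00·0.01075 / (1 − 1.01075^(−9)).
Denominator 1 − (1+r)^(−9) = 0.0917482361.
P = 23.048 / 0.0917482361 ≈ 251.21.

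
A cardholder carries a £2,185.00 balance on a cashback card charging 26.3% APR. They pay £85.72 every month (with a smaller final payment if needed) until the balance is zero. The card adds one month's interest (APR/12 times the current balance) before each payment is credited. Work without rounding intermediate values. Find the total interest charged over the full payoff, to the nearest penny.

Monthly rate r = 26.3%/12 = 2.19167% = 0.0219167.
Payoff takes n = ⌈−ln(1 − rB₀/P)/ln(1+r)⌉ = ⌈37.727⌉ = 38 payments; the last is £62.54.
Total paid = 37·£85.72 + £62.54 = £3,234.18.
Total interest = total paid − principal = £3,234.18 − £2,185.00 = £1,049.18.

£1,049.18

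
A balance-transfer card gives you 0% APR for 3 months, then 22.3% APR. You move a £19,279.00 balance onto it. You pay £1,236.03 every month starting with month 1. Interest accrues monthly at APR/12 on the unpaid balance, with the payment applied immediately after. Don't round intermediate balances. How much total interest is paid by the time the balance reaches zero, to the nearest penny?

£2,335.81

Promo months 1–3 at r₀ = 0%/12 = 0; months 4+ at r₁ = 22.3%/12 = 0.0185833.
After month 3 (no interest yet): B = £19,279.00 − 3·£1,236.03 = £15,570.91.
Then at r₁ with £1,236.03/mo: n₂ = −ln(1 − r₁·B/P)/ln(1+r₁) ≈ 14.48 → 15 more payments.
Total paid = 17·£1,236.03 + £602.30 = £21,614.81; interest = £21,614.81 − £19,279.00 = £2,335.81.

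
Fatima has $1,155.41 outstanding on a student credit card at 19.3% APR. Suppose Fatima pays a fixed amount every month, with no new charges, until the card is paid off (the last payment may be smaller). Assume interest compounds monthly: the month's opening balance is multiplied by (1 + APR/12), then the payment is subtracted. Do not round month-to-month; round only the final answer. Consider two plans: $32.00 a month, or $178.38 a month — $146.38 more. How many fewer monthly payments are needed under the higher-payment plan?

48 fewer payments

Monthly rate r = 19.3%/12 = 1.60833% = 0.0160833.
At $32.00/mo: n = ⌈−ln(1 − rB₀/P)/ln(1+r)⌉ = 55 payments (last $15.33); total interest = total paid − $1,155.41 = $587.92.
At $178.38/mo: 7 payments (last $159.77); total interest $74.64.
Payments saved = 55 − 7 = 48.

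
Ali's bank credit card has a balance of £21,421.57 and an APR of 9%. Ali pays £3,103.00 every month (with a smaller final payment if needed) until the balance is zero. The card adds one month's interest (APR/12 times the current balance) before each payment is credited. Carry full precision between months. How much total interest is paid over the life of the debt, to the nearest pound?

Monthly rate r = 9%/12 = 0.75% = 0.0075.
Payoff takes n = ⌈−ln(1 − rB₀/P)/ln(1+r)⌉ = ⌈7.115⌉ = 8 payments; the last is £358.62.
Total paid = 7·£3,103.00 + £358.62 = £22,079.62.
Total interest = total paid − principal = £22,079.62 − £21,421.57 = £658.05.

£658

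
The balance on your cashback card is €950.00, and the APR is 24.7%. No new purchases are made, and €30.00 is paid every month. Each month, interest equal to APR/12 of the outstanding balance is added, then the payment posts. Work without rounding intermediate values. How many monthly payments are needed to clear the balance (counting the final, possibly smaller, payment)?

52 payments

Monthly rate r = 24.7%/12 = 2.05833% = 0.0205833.
Recurrence: B ← B·(1+r) − €30.00.
Month 1: interest €19.55; balance after payment €939.55.
Month 2: interest €19.34; balance after payment €928.89.
Closed form: n = −ln(1 − rB₀/P)/ln(1+r) = −ln(0.34819)/ln(1.02058) ≈ 51.780, so the balance reaches zero during payment 52.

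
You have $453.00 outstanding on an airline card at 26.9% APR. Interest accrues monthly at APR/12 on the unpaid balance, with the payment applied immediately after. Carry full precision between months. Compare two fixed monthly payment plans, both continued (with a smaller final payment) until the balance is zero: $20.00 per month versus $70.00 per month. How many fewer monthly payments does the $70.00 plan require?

Monthly rate r = 26.9%/12 = 2.24167% = 0.0224167.
At $20.00/mo: n = ⌈−ln(1 − rB₀/P)/ln(1+r)⌉ = 32 payments (last $19.40); total interest = total paid − $453.00 = $186.40.
At $70.00/mo: 8 payments (last $4.94); total interest $41.94.
Payments saved = 32 − 8 = 24.

24 fewer payments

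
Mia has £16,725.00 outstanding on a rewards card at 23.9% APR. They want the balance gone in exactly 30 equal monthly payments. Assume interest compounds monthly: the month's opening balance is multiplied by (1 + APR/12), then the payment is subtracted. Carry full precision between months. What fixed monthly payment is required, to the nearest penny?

£745.91

Monthly rate r = 23.9%/12 = 1.99167% = 0.0199167.
Level-payment amortization: P = B₀·r / (1 − (1+r)^(−n)) = 16725.00·0.0199167 / (1 − 1.01992^(−30)).
Denominator 1 − (1+r)^(−30) = 0.446574281.
P = 333.106 / 0.446574281 ≈ 745.91.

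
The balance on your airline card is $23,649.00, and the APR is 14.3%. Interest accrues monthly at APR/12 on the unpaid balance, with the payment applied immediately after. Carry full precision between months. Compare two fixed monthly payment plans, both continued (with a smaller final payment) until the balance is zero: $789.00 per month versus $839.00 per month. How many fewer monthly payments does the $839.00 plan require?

3 fewer payments

Monthly rate r = 14.3%/12 = 1.19167% = 0.0119167.
At $789.00/mo: n = ⌈−ln(1 − rB₀/P)/ln(1+r)⌉ = 38 payments (last $239.74); total interest = total paid − $23,649.00 = $5,783.74.
At $839.00/mo: 35 payments (last $464.83); total interest $5,341.83.
Payments saved = 38 − 35 = 3.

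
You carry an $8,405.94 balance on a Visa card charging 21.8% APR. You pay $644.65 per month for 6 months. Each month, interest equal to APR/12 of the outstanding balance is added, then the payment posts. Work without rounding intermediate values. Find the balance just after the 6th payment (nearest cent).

Monthly rate r = 21.8%/12 = 1.81667% = 0.0181667.
Each month: B ← B·(1+r) − $644.65.
Month 1: interest $152.71; balance after payment $7,914.00.
Month 2: interest $143.77; balance after payment $7,413.12.
Month 3: interest $134.67; balance after payment $6,903.14.
Month 4: interest $125.41; balance after payment $6,383.90.
Month 5: interest $115.97; balance after payment $5,855.22.
Month 6: interest $106.37; balance after payment $5,316.94.

$5,316.94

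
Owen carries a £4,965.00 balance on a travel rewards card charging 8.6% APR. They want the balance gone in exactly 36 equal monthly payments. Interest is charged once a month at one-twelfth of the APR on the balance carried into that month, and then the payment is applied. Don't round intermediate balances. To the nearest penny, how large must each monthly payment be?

£156.96

Monthly rate r = 8.6%/12 = 0.716667% = 0.00716667.
Level-payment amortization: P = B₀·r / (1 − (1+r)^(−n)) = 4965.00·0.00716667 / (1 − 1.00717^(−36)).
Denominator 1 − (1+r)^(−36) = 0.226693571.
P = 35.5825 / 0.226693571 ≈ 156.96.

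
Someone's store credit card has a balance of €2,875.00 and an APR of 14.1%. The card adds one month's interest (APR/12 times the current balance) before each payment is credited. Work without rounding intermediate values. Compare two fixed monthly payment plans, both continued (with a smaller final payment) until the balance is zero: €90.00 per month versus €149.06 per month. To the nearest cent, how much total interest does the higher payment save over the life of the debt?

Monthly rate r = 14.1%/12 = 1.175% = 0.01175.
At €90.00/mo: n = ⌈−ln(1 − rB₀/P)/ln(1+r)⌉ = 41 payments (last €25.52); total interest = total paid − €2,875.00 = €750.52.
At €149.06/mo: 23 payments (last €0.03); total interest €404.35.
Interest saved = €750.52 − €404.35 = €346.17.

€346.17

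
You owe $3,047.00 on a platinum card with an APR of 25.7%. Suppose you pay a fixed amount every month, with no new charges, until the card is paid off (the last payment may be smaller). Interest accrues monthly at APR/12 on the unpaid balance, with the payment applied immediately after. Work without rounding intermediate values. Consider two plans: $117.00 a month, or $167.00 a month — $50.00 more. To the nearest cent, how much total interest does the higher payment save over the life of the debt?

$599.33

Monthly rate r = 25.7%/12 = 2.14167% = 0.0214167.
At $117.00/mo: n = ⌈−ln(1 − rB₀/P)/ln(1+r)⌉ = 39 payments (last $59.03); total interest = total paid − $3,047.00 = $1,458.03.
At $167.00/mo: 24 payments (last $64.70); total interest $858.70.
Interest saved = $1,458.03 − $858.70 = $599.33.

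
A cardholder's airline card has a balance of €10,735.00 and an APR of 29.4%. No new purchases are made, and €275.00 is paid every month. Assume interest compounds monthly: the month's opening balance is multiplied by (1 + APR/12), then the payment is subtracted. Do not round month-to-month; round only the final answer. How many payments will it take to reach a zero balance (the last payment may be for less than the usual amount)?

Monthly rate r = 29.4%/12 = 2.45% = 0.0245.
Recurrence: B ← B·(1+r) − €275.00.
Month 1: interest €263.01; balance after payment €10,723.01.
Month 2: interest €262.71; balance after payment €10,710.72.
Closed form: n = −ln(1 − rB₀/P)/ln(1+r) = −ln(0.043609)/ln(1.0245) ≈ 129.417, so the balance reaches zero during payment 130.

130 payments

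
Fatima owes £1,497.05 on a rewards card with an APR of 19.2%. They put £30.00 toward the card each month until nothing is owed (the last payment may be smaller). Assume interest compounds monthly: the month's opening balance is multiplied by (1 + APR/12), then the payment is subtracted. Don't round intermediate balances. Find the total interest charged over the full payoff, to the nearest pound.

Monthly rate r = 19.2%/12 = 1.6% = 0.016.
Payoff takes n = ⌈−ln(1 − rB₀/P)/ln(1+r)⌉ = ⌈100.899⌉ = 101 payments; the last is £26.99.
Total paid = 100·£30.00 + £26.99 = £3,026.99.
Total interest = total paid − principal = £3,026.99 − £1,497.05 = £1,529.94.

£1,530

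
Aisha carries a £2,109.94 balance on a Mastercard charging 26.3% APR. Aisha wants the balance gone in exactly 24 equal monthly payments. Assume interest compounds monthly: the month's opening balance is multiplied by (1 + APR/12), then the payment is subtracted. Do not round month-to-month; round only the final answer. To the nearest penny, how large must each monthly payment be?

£113.99

Monthly rate r = 26.3%/12 = 2.19167% = 0.0219167.
Level-payment amortization: P = B₀·r / (1 − (1+r)^(−n)) = 2109.94·0.0219167 / (1 − 1.02192^(−24)).
Denominator 1 − (1+r)^(−24) = 0.405668941.
P = 46.2429 / 0.405668941 ≈ 113.99.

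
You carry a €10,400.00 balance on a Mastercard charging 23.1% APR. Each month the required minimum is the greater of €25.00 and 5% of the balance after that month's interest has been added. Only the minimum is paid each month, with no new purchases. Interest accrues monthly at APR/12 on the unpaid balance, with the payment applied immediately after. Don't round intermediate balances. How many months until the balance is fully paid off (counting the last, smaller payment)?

Monthly rate r = 23.1%/12 = 1.925% = 0.01925.
While 5% of the post-interest balance exceeds €25.00, each month B ← (B·(1+r))·(1 − 0.05), i.e. B shrinks by the factor (1+r)·0.95 = 0.96829.
This holds for months 1–95. Entering month 96 the balance is €486.91; 5% of the post-interest balance is now below €25.00, so the flat €25.00 minimum applies from here.
From month 96 a fixed €25.00 at rate r clears €486.91 in 25 more payments. Total: 95 + 25 = 120 months.

120 months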